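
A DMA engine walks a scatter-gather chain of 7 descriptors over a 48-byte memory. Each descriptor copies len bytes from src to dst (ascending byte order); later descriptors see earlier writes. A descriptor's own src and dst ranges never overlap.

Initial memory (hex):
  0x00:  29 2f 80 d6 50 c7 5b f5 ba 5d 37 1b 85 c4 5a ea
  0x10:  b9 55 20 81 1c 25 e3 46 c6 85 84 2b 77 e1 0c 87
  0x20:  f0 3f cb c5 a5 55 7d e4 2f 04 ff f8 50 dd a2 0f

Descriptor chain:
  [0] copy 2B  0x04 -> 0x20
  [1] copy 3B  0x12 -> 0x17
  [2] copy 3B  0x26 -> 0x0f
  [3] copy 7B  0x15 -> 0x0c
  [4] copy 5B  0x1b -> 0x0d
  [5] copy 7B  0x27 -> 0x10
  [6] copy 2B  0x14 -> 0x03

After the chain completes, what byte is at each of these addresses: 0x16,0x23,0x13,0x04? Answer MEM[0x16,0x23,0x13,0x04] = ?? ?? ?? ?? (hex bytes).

#0 dst[0x20+2] := {0x50,0xc7}
#1 dst[0x17+3] := {0x20,0x81,0x1c}
#2 dst[0x0f+3] := {0x7d,0xe4,0x2f}
#3 dst[0x0c+7] := {0x25,0xe3,0x20,0x81,0x1c,0x84,0x2b}
#4 dst[0x0d+5] := {0x2b,0x77,0xe1,0x0c,0x87}
#5 dst[0x10+7] := {0xe4,0x2f,0x04,0xff,0xf8,0x50,0xdd}
#6 dst[0x03+2] := {0xf8,0x50}
query mem[0x16]=0xdd, mem[0x23]=0xc5, mem[0x13]=0xff, mem[0x04]=0x50

MEM[0x16,0x23,0x13,0x04] = dd c5 ff 50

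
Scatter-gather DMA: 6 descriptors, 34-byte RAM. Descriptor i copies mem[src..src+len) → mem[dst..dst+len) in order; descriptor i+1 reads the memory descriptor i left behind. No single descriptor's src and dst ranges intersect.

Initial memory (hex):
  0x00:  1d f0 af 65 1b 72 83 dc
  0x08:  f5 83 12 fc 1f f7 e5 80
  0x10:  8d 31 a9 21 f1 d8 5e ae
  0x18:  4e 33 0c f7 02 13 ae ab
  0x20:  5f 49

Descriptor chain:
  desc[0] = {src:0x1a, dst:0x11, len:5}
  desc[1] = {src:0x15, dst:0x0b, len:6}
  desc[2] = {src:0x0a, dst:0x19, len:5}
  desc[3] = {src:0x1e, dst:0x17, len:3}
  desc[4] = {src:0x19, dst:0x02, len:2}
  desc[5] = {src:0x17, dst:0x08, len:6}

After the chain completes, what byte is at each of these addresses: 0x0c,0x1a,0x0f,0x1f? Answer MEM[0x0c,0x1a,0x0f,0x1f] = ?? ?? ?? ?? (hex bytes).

MEM[0x0c,0x1a,0x0f,0x1f] = 5e ae 33 ab

D0: mem[0x11..0x15] <- [0c f7 02 13 ae]
D1: mem[0x0b..0x10] <- [ae 5e ae 4e 33 0c]
D2: mem[0x19..0x1d] <- [12 ae 5e ae 4e]
D3: mem[0x17..0x19] <- [ae ab 5f]
D4: mem[0x02..0x03] <- [5f ae]
D5: mem[0x08..0x0d] <- [ae ab 5f ae 5e ae]
query mem[0x0c]=0x5e, mem[0x1a]=0xae, mem[0x0f]=0x33, mem[0x1f]=0xab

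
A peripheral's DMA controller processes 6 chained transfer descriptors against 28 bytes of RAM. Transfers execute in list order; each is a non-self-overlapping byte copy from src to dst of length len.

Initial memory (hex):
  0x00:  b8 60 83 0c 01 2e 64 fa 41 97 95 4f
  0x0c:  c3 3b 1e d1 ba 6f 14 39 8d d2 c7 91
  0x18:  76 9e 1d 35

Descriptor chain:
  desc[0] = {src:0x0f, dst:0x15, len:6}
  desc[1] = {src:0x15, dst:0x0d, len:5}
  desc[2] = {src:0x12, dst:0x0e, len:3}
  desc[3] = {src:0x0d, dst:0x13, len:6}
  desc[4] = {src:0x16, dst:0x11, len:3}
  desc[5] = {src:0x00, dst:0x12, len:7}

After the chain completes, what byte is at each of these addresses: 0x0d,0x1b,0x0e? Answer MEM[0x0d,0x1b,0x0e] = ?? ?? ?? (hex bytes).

MEM[0x0d,0x1b,0x0e] = d1 35 14

  after D0: wrote 6B at 0x15 = d1ba6f14398d
  after D1: wrote 5B at 0x0d = d1ba6f1439
  after D2: wrote 3B at 0x0e = 14398d
  after D3: wrote 6B at 0x13 = d114398d3914
  after D4: wrote 3B at 0x11 = 8d3914
  after D5: wrote 7B at 0x12 = b860830c012e64
query mem[0x0d]=0xd1, mem[0x1b]=0x35, mem[0x0e]=0x14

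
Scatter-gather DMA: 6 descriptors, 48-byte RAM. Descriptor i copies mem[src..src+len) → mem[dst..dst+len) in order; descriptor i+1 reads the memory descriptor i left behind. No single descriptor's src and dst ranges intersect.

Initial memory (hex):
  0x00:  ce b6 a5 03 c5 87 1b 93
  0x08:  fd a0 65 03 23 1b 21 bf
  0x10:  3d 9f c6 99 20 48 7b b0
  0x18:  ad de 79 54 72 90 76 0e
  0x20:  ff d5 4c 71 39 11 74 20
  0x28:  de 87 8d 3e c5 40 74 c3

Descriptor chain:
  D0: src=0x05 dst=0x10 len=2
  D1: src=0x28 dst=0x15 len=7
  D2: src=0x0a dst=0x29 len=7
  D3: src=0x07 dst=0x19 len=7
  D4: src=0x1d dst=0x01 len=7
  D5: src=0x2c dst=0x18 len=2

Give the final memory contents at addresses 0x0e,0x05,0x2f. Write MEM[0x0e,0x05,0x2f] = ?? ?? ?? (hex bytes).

[0] 0x05->0x10 len=2 : 87 1b
[1] 0x28->0x15 len=7 : de 87 8d 3e c5 40 74
[2] 0x0a->0x29 len=7 : 65 03 23 1b 21 bf 87
[3] 0x07->0x19 len=7 : 93 fd a0 65 03 23 1b
[4] 0x1d->0x01 len=7 : 03 23 1b ff d5 4c 71
[5] 0x2c->0x18 len=2 : 1b 21
query mem[0x0e]=0x21, mem[0x05]=0xd5, mem[0x2f]=0x87

MEM[0x0e,0x05,0x2f] = 21 d5 87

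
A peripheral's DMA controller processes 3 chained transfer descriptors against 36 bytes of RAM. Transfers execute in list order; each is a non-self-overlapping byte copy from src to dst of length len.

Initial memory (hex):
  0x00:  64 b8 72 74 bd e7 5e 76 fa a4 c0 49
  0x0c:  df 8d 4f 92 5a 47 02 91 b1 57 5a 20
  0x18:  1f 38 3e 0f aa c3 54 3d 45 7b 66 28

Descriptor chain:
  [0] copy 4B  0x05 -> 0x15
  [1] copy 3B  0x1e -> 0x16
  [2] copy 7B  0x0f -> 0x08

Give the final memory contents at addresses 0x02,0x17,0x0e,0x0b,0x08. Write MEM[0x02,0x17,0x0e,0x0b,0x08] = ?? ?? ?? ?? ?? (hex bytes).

MEM[0x02,0x17,0x0e,0x0b,0x08] = 72 3d e7 02 92

[0] 0x05->0x15 len=4 : e7 5e 76 fa
[1] 0x1e->0x16 len=3 : 54 3d 45
[2] 0x0f->0x08 len=7 : 92 5a 47 02 91 b1 e7
query mem[0x02]=0x72, mem[0x17]=0x3d, mem[0x0e]=0xe7, mem[0x0b]=0x02, mem[0x08]=0x92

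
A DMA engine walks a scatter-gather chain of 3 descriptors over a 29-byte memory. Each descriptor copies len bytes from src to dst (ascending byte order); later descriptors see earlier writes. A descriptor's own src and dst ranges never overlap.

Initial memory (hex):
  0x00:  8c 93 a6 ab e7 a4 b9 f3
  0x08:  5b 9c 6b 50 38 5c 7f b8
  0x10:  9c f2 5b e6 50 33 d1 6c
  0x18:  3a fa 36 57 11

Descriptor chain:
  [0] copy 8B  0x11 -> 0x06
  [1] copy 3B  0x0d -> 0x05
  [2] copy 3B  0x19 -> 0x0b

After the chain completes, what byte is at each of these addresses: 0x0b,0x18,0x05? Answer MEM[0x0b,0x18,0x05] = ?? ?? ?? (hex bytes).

#0 dst[0x06+8] := {0xf2,0x5b,0xe6,0x50,0x33,0xd1,0x6c,0x3a}
#1 dst[0x05+3] := {0x3a,0x7f,0xb8}
#2 dst[0x0b+3] := {0xfa,0x36,0x57}
query mem[0x0b]=0xfa, mem[0x18]=0x3a, mem[0x05]=0x3a

MEM[0x0b,0x18,0x05] = fa 3a 3a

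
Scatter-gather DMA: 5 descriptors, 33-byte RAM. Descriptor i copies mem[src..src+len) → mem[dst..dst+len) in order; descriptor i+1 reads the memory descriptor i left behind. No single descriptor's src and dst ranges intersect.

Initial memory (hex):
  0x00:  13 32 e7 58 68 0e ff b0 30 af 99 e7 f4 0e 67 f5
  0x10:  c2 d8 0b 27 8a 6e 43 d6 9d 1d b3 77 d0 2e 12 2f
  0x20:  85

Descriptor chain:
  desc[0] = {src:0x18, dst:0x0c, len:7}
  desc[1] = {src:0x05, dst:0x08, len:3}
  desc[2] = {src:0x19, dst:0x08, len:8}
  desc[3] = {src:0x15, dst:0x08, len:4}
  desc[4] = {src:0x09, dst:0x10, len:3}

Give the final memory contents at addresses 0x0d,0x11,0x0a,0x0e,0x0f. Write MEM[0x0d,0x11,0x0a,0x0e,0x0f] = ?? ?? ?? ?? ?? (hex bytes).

MEM[0x0d,0x11,0x0a,0x0e,0x0f] = 12 d6 d6 2f 85

D0: mem[0x0c..0x12] <- [9d 1d b3 77 d0 2e 12]
D1: mem[0x08..0x0a] <- [0e ff b0]
D2: mem[0x08..0x0f] <- [1d b3 77 d0 2e 12 2f 85]
D3: mem[0x08..0x0b] <- [6e 43 d6 9d]
D4: mem[0x10..0x12] <- [43 d6 9d]
query mem[0x0d]=0x12, mem[0x11]=0xd6, mem[0x0a]=0xd6, mem[0x0e]=0x2f, mem[0x0f]=0x85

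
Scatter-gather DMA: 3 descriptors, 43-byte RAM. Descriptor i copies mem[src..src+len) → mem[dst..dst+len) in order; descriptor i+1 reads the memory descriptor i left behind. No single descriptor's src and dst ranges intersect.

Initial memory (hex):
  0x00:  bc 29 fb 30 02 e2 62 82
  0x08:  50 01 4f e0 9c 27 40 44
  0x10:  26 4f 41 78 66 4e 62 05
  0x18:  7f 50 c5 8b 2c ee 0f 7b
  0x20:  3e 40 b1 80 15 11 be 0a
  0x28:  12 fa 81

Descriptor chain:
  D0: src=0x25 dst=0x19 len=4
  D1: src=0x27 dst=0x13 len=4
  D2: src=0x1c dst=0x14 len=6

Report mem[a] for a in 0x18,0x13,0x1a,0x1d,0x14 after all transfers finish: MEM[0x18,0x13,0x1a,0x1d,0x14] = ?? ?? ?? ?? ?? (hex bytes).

MEM[0x18,0x13,0x1a,0x1d,0x14] = 3e 0a be ee 12

D0: mem[0x19..0x1c] <- [11 be 0a 12]
D1: mem[0x13..0x16] <- [0a 12 fa 81]
D2: mem[0x14..0x19] <- [12 ee 0f 7b 3e 40]
query mem[0x18]=0x3e, mem[0x13]=0x0a, mem[0x1a]=0xbe, mem[0x1d]=0xee, mem[0x14]=0x12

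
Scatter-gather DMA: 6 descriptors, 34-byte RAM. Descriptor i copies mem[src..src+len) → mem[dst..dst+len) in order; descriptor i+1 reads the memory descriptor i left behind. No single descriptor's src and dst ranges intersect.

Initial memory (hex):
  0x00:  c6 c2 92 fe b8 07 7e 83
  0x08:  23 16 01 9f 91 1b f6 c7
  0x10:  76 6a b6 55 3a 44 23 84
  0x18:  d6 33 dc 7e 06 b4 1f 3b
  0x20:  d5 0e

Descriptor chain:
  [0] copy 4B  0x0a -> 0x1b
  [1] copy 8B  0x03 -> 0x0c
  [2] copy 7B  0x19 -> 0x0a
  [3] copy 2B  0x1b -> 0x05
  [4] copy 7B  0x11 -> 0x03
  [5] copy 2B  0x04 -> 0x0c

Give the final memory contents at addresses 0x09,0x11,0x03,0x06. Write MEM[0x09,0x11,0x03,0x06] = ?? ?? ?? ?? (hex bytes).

D0: mem[0x1b..0x1e] <- [01 9f 91 1b]
D1: mem[0x0c..0x13] <- [fe b8 07 7e 83 23 16 01]
D2: mem[0x0a..0x10] <- [33 dc 01 9f 91 1b 3b]
D3: mem[0x05..0x06] <- [01 9f]
D4: mem[0x03..0x09] <- [23 16 01 3a 44 23 84]
D5: mem[0x0c..0x0d] <- [16 01]
query mem[0x09]=0x84, mem[0x11]=0x23, mem[0x03]=0x23, mem[0x06]=0x3a

MEM[0x09,0x11,0x03,0x06] = 84 23 23 3a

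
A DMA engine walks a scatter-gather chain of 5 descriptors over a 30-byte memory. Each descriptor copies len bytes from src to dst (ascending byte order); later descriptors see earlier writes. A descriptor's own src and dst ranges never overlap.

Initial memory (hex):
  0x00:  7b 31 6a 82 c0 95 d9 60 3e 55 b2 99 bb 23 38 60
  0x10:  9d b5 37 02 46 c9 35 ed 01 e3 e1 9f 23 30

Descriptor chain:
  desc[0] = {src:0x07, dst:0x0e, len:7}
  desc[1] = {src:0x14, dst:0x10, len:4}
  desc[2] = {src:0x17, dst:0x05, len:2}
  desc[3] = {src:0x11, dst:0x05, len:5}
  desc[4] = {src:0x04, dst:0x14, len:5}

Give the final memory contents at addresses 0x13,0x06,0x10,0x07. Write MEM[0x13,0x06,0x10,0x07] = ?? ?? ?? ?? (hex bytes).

MEM[0x13,0x06,0x10,0x07] = ed 35 23 ed

  after D0: wrote 7B at 0x0e = 603e55b299bb23
  after D1: wrote 4B at 0x10 = 23c935ed
  after D2: wrote 2B at 0x05 = ed01
  after D3: wrote 5B at 0x05 = c935ed23c9
  after D4: wrote 5B at 0x14 = c0c935ed23
query mem[0x13]=0xed, mem[0x06]=0x35, mem[0x10]=0x23, mem[0x07]=0xed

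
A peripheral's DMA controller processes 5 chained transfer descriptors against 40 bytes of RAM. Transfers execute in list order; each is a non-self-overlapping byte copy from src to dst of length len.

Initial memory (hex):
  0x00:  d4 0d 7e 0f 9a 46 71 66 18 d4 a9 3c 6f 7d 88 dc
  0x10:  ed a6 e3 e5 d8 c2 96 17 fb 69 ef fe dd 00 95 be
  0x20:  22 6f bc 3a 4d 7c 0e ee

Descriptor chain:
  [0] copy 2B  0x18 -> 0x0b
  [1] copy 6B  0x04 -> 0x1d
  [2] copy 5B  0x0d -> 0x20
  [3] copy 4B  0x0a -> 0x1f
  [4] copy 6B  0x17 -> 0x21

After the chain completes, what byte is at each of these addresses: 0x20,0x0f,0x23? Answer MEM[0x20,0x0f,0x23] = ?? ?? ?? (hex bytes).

MEM[0x20,0x0f,0x23] = fb dc 69

[0] 0x18->0x0b len=2 : fb 69
[1] 0x04->0x1d len=6 : 9a 46 71 66 18 d4
[2] 0x0d->0x20 len=5 : 7d 88 dc ed a6
[3] 0x0a->0x1f len=4 : a9 fb 69 7d
[4] 0x17->0x21 len=6 : 17 fb 69 ef fe dd
query mem[0x20]=0xfb, mem[0x0f]=0xdc, mem[0x23]=0x69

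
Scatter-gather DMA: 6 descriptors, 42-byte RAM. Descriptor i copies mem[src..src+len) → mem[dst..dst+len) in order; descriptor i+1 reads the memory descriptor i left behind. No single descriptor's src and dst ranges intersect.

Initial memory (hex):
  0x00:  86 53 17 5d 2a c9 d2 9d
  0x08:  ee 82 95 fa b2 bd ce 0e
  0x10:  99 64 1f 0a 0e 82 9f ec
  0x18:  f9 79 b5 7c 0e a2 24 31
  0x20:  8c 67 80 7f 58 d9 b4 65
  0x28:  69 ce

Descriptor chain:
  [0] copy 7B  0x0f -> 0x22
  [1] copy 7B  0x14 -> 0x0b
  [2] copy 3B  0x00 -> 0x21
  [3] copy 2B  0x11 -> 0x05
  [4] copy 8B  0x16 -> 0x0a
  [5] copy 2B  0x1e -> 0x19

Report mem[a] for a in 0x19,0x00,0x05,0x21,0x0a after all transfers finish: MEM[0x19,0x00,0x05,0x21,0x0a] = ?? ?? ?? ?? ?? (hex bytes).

D0: mem[0x22..0x28] <- [0e 99 64 1f 0a 0e 82]
D1: mem[0x0b..0x11] <- [0e 82 9f ec f9 79 b5]
D2: mem[0x21..0x23] <- [86 53 17]
D3: mem[0x05..0x06] <- [b5 1f]
D4: mem[0x0a..0x11] <- [9f ec f9 79 b5 7c 0e a2]
D5: mem[0x19..0x1a] <- [24 31]
query mem[0x19]=0x24, mem[0x00]=0x86, mem[0x05]=0xb5, mem[0x21]=0x86, mem[0x0a]=0x9f

MEM[0x19,0x00,0x05,0x21,0x0a] = 24 86 b5 86 9f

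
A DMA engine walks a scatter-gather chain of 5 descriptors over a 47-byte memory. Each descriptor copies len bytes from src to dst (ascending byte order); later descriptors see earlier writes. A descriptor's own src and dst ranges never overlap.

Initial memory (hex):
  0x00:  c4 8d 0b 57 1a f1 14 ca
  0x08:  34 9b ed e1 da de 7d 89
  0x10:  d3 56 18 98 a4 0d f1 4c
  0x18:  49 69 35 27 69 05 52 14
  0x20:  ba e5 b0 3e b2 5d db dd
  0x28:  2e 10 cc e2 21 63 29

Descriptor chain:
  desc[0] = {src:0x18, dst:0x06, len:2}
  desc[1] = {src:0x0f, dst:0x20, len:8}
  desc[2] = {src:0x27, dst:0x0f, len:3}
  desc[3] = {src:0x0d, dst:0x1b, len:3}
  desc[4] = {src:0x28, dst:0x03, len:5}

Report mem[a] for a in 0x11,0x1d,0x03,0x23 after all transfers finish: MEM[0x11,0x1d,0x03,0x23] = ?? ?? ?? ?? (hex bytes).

[0] 0x18->0x06 len=2 : 49 69
[1] 0x0f->0x20 len=8 : 89 d3 56 18 98 a4 0d f1
[2] 0x27->0x0f len=3 : f1 2e 10
[3] 0x0d->0x1b len=3 : de 7d f1
[4] 0x28->0x03 len=5 : 2e 10 cc e2 21
query mem[0x11]=0x10, mem[0x1d]=0xf1, mem[0x03]=0x2e, mem[0x23]=0x18

MEM[0x11,0x1d,0x03,0x23] = 10 f1 2e 18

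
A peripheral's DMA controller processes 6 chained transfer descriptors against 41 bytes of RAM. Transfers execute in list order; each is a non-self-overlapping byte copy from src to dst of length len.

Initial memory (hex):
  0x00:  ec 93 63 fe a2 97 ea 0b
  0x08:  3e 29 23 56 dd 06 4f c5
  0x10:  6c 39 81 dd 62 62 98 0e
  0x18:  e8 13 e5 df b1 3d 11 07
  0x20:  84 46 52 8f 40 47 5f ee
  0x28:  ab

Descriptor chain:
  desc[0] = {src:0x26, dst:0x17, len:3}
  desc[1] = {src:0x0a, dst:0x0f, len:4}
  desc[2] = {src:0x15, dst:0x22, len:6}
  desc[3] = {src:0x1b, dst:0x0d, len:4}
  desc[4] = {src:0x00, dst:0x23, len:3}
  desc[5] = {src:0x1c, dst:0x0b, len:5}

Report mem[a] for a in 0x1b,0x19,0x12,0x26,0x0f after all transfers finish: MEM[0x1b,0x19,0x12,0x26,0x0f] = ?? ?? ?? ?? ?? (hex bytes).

MEM[0x1b,0x19,0x12,0x26,0x0f] = df ab 06 ab 84

#0 dst[0x17+3] := {0x5f,0xee,0xab}
#1 dst[0x0f+4] := {0x23,0x56,0xdd,0x06}
#2 dst[0x22+6] := {0x62,0x98,0x5f,0xee,0xab,0xe5}
#3 dst[0x0d+4] := {0xdf,0xb1,0x3d,0x11}
#4 dst[0x23+3] := {0xec,0x93,0x63}
#5 dst[0x0b+5] := {0xb1,0x3d,0x11,0x07,0x84}
query mem[0x1b]=0xdf, mem[0x19]=0xab, mem[0x12]=0x06, mem[0x26]=0xab, mem[0x0f]=0x84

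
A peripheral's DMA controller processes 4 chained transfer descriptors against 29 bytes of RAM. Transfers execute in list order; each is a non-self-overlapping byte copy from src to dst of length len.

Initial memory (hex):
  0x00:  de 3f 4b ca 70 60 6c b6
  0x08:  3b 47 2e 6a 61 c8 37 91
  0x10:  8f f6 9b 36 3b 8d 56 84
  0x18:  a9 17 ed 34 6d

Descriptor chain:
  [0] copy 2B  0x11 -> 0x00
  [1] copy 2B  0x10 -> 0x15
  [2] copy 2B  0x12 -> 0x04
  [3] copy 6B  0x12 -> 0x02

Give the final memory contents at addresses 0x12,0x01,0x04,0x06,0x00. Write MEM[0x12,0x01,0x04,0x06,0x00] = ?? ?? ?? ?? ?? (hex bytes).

MEM[0x12,0x01,0x04,0x06,0x00] = 9b 9b 3b f6 f6

D0: mem[0x00..0x01] <- [f6 9b]
D1: mem[0x15..0x16] <- [8f f6]
D2: mem[0x04..0x05] <- [9b 36]
D3: mem[0x02..0x07] <- [9b 36 3b 8f f6 84]
query mem[0x12]=0x9b, mem[0x01]=0x9b, mem[0x04]=0x3b, mem[0x06]=0xf6, mem[0x00]=0xf6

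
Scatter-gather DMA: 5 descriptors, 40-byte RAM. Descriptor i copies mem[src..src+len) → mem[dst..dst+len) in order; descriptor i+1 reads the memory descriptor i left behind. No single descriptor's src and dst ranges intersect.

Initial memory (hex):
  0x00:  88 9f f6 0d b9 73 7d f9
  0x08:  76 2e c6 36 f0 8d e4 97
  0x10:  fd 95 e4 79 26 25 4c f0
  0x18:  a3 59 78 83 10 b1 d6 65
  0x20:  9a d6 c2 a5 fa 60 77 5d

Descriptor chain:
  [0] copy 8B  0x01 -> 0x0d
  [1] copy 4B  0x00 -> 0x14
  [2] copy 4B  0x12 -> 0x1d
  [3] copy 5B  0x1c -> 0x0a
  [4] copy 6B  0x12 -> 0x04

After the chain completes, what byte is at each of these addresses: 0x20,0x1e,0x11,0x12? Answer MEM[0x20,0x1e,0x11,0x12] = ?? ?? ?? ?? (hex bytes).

D0: mem[0x0d..0x14] <- [9f f6 0d b9 73 7d f9 76]
D1: mem[0x14..0x17] <- [88 9f f6 0d]
D2: mem[0x1d..0x20] <- [7d f9 88 9f]
D3: mem[0x0a..0x0e] <- [10 7d f9 88 9f]
D4: mem[0x04..0x09] <- [7d f9 88 9f f6 0d]
query mem[0x20]=0x9f, mem[0x1e]=0xf9, mem[0x11]=0x73, mem[0x12]=0x7d

MEM[0x20,0x1e,0x11,0x12] = 9f f9 73 7d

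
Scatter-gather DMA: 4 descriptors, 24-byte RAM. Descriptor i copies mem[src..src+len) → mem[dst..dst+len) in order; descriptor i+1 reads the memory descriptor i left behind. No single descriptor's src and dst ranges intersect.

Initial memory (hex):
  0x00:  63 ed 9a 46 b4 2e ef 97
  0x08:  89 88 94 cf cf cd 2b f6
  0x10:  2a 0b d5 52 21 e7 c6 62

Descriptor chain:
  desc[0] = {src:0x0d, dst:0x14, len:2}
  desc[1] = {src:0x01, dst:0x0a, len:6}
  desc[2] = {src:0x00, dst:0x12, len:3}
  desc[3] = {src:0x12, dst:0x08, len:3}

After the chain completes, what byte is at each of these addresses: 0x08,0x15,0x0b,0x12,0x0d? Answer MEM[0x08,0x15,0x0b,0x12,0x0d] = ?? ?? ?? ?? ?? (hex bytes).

MEM[0x08,0x15,0x0b,0x12,0x0d] = 63 2b 9a 63 b4

D0: mem[0x14..0x15] <- [cd 2b]
D1: mem[0x0a..0x0f] <- [ed 9a 46 b4 2e ef]
D2: mem[0x12..0x14] <- [63 ed 9a]
D3: mem[0x08..0x0a] <- [63 ed 9a]
query mem[0x08]=0x63, mem[0x15]=0x2b, mem[0x0b]=0x9a, mem[0x12]=0x63, mem[0x0d]=0xb4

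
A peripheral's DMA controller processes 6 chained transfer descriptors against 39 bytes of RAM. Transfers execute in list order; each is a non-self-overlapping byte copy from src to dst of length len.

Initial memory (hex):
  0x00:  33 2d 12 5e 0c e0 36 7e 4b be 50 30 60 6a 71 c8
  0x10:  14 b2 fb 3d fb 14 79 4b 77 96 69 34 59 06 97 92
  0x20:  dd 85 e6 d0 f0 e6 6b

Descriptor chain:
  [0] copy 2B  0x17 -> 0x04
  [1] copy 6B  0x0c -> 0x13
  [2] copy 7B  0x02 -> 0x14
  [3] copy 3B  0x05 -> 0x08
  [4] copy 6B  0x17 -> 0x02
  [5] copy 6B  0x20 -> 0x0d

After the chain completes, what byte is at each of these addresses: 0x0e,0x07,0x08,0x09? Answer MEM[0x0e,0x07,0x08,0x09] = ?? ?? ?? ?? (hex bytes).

MEM[0x0e,0x07,0x08,0x09] = 85 59 77 36

D0: mem[0x04..0x05] <- [4b 77]
D1: mem[0x13..0x18] <- [60 6a 71 c8 14 b2]
D2: mem[0x14..0x1a] <- [12 5e 4b 77 36 7e 4b]
D3: mem[0x08..0x0a] <- [77 36 7e]
D4: mem[0x02..0x07] <- [77 36 7e 4b 34 59]
D5: mem[0x0d..0x12] <- [dd 85 e6 d0 f0 e6]
query mem[0x0e]=0x85, mem[0x07]=0x59, mem[0x08]=0x77, mem[0x09]=0x36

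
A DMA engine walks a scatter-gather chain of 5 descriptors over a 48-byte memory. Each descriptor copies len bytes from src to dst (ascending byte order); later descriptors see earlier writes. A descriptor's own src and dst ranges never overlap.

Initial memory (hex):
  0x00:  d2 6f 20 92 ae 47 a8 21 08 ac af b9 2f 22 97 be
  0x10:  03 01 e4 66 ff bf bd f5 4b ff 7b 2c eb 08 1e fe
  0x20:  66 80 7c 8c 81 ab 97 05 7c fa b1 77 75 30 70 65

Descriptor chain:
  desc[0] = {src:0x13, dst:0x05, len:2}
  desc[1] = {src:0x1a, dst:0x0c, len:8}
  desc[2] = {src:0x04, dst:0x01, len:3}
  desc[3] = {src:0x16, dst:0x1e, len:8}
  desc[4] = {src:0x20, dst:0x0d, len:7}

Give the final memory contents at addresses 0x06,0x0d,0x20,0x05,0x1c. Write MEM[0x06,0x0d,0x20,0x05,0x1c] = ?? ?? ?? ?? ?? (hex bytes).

[0] 0x13->0x05 len=2 : 66 ff
[1] 0x1a->0x0c len=8 : 7b 2c eb 08 1e fe 66 80
[2] 0x04->0x01 len=3 : ae 66 ff
[3] 0x16->0x1e len=8 : bd f5 4b ff 7b 2c eb 08
[4] 0x20->0x0d len=7 : 4b ff 7b 2c eb 08 97
query mem[0x06]=0xff, mem[0x0d]=0x4b, mem[0x20]=0x4b, mem[0x05]=0x66, mem[0x1c]=0xeb

MEM[0x06,0x0d,0x20,0x05,0x1c] = ff 4b 4b 66 eb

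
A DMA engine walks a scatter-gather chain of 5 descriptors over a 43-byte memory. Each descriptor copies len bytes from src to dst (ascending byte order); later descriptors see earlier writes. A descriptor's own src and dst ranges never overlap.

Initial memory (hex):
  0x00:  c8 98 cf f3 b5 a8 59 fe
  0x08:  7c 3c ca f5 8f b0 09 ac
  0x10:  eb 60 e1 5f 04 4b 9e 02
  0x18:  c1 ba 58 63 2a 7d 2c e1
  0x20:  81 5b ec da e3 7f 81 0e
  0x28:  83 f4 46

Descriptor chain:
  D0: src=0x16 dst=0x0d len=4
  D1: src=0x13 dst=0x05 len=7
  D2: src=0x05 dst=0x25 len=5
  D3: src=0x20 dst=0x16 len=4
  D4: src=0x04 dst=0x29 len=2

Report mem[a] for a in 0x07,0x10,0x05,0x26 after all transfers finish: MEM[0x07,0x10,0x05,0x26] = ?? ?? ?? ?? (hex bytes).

MEM[0x07,0x10,0x05,0x26] = 4b ba 5f 04

#0 dst[0x0d+4] := {0x9e,0x02,0xc1,0xba}
#1 dst[0x05+7] := {0x5f,0x04,0x4b,0x9e,0x02,0xc1,0xba}
#2 dst[0x25+5] := {0x5f,0x04,0x4b,0x9e,0x02}
#3 dst[0x16+4] := {0x81,0x5b,0xec,0xda}
#4 dst[0x29+2] := {0xb5,0x5f}
query mem[0x07]=0x4b, mem[0x10]=0xba, mem[0x05]=0x5f, mem[0x26]=0x04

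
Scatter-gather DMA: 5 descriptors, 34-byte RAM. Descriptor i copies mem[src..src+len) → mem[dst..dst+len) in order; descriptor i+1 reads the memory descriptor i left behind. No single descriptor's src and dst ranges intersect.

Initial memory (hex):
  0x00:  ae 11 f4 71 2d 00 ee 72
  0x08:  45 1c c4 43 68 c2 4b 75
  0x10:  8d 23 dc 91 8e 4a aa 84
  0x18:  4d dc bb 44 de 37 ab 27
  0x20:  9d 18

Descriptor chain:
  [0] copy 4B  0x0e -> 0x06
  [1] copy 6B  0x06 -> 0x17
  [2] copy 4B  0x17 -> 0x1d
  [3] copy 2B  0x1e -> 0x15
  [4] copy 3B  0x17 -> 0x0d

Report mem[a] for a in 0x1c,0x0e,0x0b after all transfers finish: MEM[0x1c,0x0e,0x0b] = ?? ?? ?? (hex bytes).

  after D0: wrote 4B at 0x06 = 4b758d23
  after D1: wrote 6B at 0x17 = 4b758d23c443
  after D2: wrote 4B at 0x1d = 4b758d23
  after D3: wrote 2B at 0x15 = 758d
  after D4: wrote 3B at 0x0d = 4b758d
query mem[0x1c]=0x43, mem[0x0e]=0x75, mem[0x0b]=0x43

MEM[0x1c,0x0e,0x0b] = 43 75 43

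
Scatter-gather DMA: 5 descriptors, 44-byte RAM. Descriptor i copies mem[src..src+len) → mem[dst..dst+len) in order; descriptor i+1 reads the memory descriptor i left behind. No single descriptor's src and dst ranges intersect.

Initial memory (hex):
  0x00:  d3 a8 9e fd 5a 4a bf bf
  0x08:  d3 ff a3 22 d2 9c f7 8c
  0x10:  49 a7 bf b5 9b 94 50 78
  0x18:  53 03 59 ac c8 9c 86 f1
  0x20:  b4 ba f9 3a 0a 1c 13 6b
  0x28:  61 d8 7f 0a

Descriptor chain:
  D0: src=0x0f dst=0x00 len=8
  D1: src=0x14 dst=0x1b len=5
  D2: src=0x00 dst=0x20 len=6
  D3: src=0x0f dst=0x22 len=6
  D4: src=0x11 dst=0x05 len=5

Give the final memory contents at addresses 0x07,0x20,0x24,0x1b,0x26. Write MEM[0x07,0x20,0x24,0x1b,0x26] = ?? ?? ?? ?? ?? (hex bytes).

  after D0: wrote 8B at 0x00 = 8c49a7bfb59b9450
  after D1: wrote 5B at 0x1b = 9b94507853
  after D2: wrote 6B at 0x20 = 8c49a7bfb59b
  after D3: wrote 6B at 0x22 = 8c49a7bfb59b
  after D4: wrote 5B at 0x05 = a7bfb59b94
query mem[0x07]=0xb5, mem[0x20]=0x8c, mem[0x24]=0xa7, mem[0x1b]=0x9b, mem[0x26]=0xb5

MEM[0x07,0x20,0x24,0x1b,0x26] = b5 8c a7 9b b5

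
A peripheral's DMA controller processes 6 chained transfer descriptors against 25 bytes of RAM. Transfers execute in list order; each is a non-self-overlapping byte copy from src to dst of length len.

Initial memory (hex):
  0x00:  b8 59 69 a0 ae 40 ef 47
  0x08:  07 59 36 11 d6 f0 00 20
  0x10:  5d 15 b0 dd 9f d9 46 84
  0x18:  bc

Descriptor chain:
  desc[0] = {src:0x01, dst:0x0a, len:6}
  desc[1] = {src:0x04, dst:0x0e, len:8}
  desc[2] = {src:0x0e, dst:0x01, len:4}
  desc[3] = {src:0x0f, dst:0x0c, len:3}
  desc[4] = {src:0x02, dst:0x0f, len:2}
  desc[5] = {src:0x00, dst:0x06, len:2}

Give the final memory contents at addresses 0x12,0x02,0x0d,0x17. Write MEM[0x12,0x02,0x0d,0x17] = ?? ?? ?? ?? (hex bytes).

#0 dst[0x0a+6] := {0x59,0x69,0xa0,0xae,0x40,0xef}
#1 dst[0x0e+8] := {0xae,0x40,0xef,0x47,0x07,0x59,0x59,0x69}
#2 dst[0x01+4] := {0xae,0x40,0xef,0x47}
#3 dst[0x0c+3] := {0x40,0xef,0x47}
#4 dst[0x0f+2] := {0x40,0xef}
#5 dst[0x06+2] := {0xb8,0xae}
query mem[0x12]=0x07, mem[0x02]=0x40, mem[0x0d]=0xef, mem[0x17]=0x84

MEM[0x12,0x02,0x0d,0x17] = 07 40 ef 84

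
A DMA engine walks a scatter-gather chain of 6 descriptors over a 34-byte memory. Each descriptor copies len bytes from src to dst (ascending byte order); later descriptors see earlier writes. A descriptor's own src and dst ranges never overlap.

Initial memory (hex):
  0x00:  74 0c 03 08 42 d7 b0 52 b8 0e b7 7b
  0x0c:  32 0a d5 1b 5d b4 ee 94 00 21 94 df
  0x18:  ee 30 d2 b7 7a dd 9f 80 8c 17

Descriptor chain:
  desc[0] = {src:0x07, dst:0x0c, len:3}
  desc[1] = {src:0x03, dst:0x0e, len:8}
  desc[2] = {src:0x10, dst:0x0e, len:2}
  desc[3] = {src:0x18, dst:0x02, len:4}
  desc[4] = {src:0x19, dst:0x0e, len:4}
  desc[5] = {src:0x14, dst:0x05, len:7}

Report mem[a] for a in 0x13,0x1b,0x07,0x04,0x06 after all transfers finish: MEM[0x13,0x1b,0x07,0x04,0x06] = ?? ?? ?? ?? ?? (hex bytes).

MEM[0x13,0x1b,0x07,0x04,0x06] = b8 b7 94 d2 b7

D0: mem[0x0c..0x0e] <- [52 b8 0e]
D1: mem[0x0e..0x15] <- [08 42 d7 b0 52 b8 0e b7]
D2: mem[0x0e..0x0f] <- [d7 b0]
D3: mem[0x02..0x05] <- [ee 30 d2 b7]
D4: mem[0x0e..0x11] <- [30 d2 b7 7a]
D5: mem[0x05..0x0b] <- [0e b7 94 df ee 30 d2]
query mem[0x13]=0xb8, mem[0x1b]=0xb7, mem[0x07]=0x94, mem[0x04]=0xd2, mem[0x06]=0xb7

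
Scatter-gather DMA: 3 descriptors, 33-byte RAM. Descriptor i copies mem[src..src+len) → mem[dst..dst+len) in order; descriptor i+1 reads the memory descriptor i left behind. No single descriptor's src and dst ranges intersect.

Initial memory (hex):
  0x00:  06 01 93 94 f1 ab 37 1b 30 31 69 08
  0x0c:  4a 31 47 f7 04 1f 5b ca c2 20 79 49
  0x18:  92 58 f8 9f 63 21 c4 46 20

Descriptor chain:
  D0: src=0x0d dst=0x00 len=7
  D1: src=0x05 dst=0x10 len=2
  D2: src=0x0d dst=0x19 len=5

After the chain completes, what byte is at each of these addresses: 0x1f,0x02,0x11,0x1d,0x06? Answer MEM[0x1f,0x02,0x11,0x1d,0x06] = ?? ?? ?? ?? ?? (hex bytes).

MEM[0x1f,0x02,0x11,0x1d,0x06] = 46 f7 ca ca ca

#0 dst[0x00+7] := {0x31,0x47,0xf7,0x04,0x1f,0x5b,0xca}
#1 dst[0x10+2] := {0x5b,0xca}
#2 dst[0x19+5] := {0x31,0x47,0xf7,0x5b,0xca}
query mem[0x1f]=0x46, mem[0x02]=0xf7, mem[0x11]=0xca, mem[0x1d]=0xca, mem[0x06]=0xca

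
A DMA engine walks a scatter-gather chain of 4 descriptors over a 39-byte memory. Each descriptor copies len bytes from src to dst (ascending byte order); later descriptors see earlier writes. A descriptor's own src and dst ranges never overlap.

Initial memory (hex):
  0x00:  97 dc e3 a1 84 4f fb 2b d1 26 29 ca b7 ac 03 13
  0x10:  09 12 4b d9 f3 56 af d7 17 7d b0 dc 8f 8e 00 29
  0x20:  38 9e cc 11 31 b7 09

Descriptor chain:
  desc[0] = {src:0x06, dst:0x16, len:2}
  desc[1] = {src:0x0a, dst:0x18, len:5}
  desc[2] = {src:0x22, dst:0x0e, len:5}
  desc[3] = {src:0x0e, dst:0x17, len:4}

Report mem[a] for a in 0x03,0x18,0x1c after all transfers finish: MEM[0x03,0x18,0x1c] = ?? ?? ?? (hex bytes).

[0] 0x06->0x16 len=2 : fb 2b
[1] 0x0a->0x18 len=5 : 29 ca b7 ac 03
[2] 0x22->0x0e len=5 : cc 11 31 b7 09
[3] 0x0e->0x17 len=4 : cc 11 31 b7
query mem[0x03]=0xa1, mem[0x18]=0x11, mem[0x1c]=0x03

MEM[0x03,0x18,0x1c] = a1 11 03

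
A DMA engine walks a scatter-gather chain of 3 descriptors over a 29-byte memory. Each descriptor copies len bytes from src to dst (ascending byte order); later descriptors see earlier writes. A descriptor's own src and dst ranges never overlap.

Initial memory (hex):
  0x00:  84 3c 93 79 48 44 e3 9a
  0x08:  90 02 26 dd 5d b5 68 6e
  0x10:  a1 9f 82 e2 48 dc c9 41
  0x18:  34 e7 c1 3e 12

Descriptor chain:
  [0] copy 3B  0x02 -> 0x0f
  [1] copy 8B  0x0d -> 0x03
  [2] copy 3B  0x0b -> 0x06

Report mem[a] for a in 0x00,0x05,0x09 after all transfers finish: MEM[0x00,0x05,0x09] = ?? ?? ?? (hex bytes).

MEM[0x00,0x05,0x09] = 84 93 e2

[0] 0x02->0x0f len=3 : 93 79 48
[1] 0x0d->0x03 len=8 : b5 68 93 79 48 82 e2 48
[2] 0x0b->0x06 len=3 : dd 5d b5
query mem[0x00]=0x84, mem[0x05]=0x93, mem[0x09]=0xe2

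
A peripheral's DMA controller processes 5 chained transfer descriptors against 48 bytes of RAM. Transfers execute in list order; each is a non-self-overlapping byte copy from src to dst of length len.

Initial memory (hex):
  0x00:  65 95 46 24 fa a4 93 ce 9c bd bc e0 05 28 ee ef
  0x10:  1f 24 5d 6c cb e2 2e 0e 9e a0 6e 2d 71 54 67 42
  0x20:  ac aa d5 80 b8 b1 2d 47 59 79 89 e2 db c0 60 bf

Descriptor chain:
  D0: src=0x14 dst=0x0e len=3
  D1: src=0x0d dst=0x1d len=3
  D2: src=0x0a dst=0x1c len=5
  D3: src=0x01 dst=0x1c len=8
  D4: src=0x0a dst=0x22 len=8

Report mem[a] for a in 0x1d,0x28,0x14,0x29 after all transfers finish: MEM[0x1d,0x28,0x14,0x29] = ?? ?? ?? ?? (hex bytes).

MEM[0x1d,0x28,0x14,0x29] = 46 2e cb 24

#0 dst[0x0e+3] := {0xcb,0xe2,0x2e}
#1 dst[0x1d+3] := {0x28,0xcb,0xe2}
#2 dst[0x1c+5] := {0xbc,0xe0,0x05,0x28,0xcb}
#3 dst[0x1c+8] := {0x95,0x46,0x24,0xfa,0xa4,0x93,0xce,0x9c}
#4 dst[0x22+8] := {0xbc,0xe0,0x05,0x28,0xcb,0xe2,0x2e,0x24}
query mem[0x1d]=0x46, mem[0x28]=0x2e, mem[0x14]=0xcb, mem[0x29]=0x24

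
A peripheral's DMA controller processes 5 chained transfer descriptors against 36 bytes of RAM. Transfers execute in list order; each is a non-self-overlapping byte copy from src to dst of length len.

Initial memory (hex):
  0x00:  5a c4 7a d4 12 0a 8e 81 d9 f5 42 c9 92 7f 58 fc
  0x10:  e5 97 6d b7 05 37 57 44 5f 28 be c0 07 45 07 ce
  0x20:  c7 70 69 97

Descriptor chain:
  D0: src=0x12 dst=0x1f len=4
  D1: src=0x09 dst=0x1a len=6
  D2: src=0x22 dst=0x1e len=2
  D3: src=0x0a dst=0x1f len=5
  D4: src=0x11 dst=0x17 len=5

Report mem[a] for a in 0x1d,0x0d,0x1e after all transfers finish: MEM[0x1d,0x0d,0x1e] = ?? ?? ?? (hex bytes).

[0] 0x12->0x1f len=4 : 6d b7 05 37
[1] 0x09->0x1a len=6 : f5 42 c9 92 7f 58
[2] 0x22->0x1e len=2 : 37 97
[3] 0x0a->0x1f len=5 : 42 c9 92 7f 58
[4] 0x11->0x17 len=5 : 97 6d b7 05 37
query mem[0x1d]=0x92, mem[0x0d]=0x7f, mem[0x1e]=0x37

MEM[0x1d,0x0d,0x1e] = 92 7f 37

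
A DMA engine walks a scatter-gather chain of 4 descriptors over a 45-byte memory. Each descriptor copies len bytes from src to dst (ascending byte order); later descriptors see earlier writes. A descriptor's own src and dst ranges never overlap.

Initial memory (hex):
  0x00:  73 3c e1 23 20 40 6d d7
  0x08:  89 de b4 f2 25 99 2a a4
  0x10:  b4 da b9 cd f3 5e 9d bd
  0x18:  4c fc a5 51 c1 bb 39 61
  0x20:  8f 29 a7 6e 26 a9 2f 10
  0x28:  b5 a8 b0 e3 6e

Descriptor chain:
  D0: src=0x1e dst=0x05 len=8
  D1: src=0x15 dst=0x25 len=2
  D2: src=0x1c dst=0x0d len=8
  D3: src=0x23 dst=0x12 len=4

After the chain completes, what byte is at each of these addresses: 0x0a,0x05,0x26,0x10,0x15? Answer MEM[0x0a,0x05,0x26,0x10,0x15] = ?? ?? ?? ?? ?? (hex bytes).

MEM[0x0a,0x05,0x26,0x10,0x15] = 6e 39 9d 61 9d

  after D0: wrote 8B at 0x05 = 39618f29a76e26a9
  after D1: wrote 2B at 0x25 = 5e9d
  after D2: wrote 8B at 0x0d = c1bb39618f29a76e
  after D3: wrote 4B at 0x12 = 6e265e9d
query mem[0x0a]=0x6e, mem[0x05]=0x39, mem[0x26]=0x9d, mem[0x10]=0x61, mem[0x15]=0x9d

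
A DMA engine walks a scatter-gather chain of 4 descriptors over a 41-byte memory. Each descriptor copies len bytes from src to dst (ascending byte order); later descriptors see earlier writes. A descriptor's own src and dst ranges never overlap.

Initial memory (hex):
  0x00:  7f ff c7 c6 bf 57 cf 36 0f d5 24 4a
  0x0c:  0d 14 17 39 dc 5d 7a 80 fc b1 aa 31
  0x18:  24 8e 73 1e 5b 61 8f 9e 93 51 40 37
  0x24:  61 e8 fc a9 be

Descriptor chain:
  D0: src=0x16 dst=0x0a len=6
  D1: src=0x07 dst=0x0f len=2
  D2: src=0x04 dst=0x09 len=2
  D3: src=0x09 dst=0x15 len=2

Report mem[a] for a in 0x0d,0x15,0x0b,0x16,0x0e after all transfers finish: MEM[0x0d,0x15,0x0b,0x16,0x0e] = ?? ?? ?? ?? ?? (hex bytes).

  after D0: wrote 6B at 0x0a = aa31248e731e
  after D1: wrote 2B at 0x0f = 360f
  after D2: wrote 2B at 0x09 = bf57
  after D3: wrote 2B at 0x15 = bf57
query mem[0x0d]=0x8e, mem[0x15]=0xbf, mem[0x0b]=0x31, mem[0x16]=0x57, mem[0x0e]=0x73

MEM[0x0d,0x15,0x0b,0x16,0x0e] = 8e bf 31 57 73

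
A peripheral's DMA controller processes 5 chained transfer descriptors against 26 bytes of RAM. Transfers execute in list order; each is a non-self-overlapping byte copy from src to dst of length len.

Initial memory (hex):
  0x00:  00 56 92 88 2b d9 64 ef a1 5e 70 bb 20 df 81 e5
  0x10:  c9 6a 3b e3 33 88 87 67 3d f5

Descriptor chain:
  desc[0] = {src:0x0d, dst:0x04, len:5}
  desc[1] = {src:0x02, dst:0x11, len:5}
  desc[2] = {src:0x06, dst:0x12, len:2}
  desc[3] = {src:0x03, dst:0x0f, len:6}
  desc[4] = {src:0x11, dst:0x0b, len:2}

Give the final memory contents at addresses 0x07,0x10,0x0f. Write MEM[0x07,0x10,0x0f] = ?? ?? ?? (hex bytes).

MEM[0x07,0x10,0x0f] = c9 df 88

  after D0: wrote 5B at 0x04 = df81e5c96a
  after D1: wrote 5B at 0x11 = 9288df81e5
  after D2: wrote 2B at 0x12 = e5c9
  after D3: wrote 6B at 0x0f = 88df81e5c96a
  after D4: wrote 2B at 0x0b = 81e5
query mem[0x07]=0xc9, mem[0x10]=0xdf, mem[0x0f]=0x88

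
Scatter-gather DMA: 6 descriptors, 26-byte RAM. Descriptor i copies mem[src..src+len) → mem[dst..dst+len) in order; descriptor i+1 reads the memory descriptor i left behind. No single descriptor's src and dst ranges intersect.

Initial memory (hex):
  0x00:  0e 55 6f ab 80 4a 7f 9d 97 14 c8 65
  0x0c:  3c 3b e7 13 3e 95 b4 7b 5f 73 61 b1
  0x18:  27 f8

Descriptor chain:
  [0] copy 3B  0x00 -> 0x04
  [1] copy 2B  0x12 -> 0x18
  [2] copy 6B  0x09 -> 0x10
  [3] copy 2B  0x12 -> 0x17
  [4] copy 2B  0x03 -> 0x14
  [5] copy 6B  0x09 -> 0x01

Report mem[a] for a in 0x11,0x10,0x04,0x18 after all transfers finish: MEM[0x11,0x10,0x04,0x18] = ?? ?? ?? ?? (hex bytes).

MEM[0x11,0x10,0x04,0x18] = c8 14 3c 3c

[0] 0x00->0x04 len=3 : 0e 55 6f
[1] 0x12->0x18 len=2 : b4 7b
[2] 0x09->0x10 len=6 : 14 c8 65 3c 3b e7
[3] 0x12->0x17 len=2 : 65 3c
[4] 0x03->0x14 len=2 : ab 0e
[5] 0x09->0x01 len=6 : 14 c8 65 3c 3b e7
query mem[0x11]=0xc8, mem[0x10]=0x14, mem[0x04]=0x3c, mem[0x18]=0x3c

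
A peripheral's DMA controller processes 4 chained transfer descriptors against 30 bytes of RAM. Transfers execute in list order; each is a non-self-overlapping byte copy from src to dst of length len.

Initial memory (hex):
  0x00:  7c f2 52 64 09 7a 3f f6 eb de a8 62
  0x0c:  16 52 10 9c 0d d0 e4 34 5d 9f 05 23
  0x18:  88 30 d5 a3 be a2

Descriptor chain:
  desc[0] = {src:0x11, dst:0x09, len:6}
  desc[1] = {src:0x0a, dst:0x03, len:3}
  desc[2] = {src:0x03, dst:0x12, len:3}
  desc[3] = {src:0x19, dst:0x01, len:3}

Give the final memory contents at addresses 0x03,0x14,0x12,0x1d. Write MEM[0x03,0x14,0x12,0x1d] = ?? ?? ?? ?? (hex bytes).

MEM[0x03,0x14,0x12,0x1d] = a3 5d e4 a2

D0: mem[0x09..0x0e] <- [d0 e4 34 5d 9f 05]
D1: mem[0x03..0x05] <- [e4 34 5d]
D2: mem[0x12..0x14] <- [e4 34 5d]
D3: mem[0x01..0x03] <- [30 d5 a3]
query mem[0x03]=0xa3, mem[0x14]=0x5d, mem[0x12]=0xe4, mem[0x1d]=0xa2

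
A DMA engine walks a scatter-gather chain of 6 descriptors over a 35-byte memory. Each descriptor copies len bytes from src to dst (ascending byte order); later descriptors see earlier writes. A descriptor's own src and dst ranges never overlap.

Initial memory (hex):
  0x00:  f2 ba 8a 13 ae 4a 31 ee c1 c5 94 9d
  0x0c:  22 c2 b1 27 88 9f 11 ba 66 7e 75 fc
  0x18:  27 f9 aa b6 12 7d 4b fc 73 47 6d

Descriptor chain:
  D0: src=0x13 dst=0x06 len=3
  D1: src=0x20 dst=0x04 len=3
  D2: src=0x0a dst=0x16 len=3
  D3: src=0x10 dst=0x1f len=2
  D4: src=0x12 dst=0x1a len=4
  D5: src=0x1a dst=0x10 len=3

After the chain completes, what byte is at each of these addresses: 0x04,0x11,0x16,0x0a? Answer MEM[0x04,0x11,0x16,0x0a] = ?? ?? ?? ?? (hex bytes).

MEM[0x04,0x11,0x16,0x0a] = 73 ba 94 94

#0 dst[0x06+3] := {0xba,0x66,0x7e}
#1 dst[0x04+3] := {0x73,0x47,0x6d}
#2 dst[0x16+3] := {0x94,0x9d,0x22}
#3 dst[0x1f+2] := {0x88,0x9f}
#4 dst[0x1a+4] := {0x11,0xba,0x66,0x7e}
#5 dst[0x10+3] := {0x11,0xba,0x66}
query mem[0x04]=0x73, mem[0x11]=0xba, mem[0x16]=0x94, mem[0x0a]=0x94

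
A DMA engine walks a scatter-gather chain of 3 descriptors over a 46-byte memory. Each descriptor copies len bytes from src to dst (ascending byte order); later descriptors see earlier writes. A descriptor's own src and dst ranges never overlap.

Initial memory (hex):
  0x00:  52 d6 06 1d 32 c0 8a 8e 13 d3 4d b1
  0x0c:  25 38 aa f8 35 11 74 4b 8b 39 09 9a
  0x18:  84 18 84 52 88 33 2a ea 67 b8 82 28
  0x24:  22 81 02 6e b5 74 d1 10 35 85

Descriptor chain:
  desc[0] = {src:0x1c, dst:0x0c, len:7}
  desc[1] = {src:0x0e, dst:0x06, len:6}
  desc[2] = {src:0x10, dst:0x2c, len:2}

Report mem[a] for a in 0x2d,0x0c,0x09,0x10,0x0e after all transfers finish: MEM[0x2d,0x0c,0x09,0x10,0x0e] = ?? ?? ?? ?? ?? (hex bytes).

[0] 0x1c->0x0c len=7 : 88 33 2a ea 67 b8 82
[1] 0x0e->0x06 len=6 : 2a ea 67 b8 82 4b
[2] 0x10->0x2c len=2 : 67 b8
query mem[0x2d]=0xb8, mem[0x0c]=0x88, mem[0x09]=0xb8, mem[0x10]=0x67, mem[0x0e]=0x2a

MEM[0x2d,0x0c,0x09,0x10,0x0e] = b8 88 b8 67 2a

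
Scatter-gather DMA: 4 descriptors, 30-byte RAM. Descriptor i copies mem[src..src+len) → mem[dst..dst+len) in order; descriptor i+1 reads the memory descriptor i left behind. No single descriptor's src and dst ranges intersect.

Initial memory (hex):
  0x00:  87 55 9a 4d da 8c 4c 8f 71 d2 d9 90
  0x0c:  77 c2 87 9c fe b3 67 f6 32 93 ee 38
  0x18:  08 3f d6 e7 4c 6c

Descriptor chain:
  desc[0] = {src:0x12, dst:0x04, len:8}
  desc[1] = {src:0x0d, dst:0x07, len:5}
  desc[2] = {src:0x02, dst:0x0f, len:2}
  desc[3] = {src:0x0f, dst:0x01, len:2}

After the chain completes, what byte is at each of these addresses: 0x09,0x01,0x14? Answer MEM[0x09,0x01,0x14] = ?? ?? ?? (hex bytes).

#0 dst[0x04+8] := {0x67,0xf6,0x32,0x93,0xee,0x38,0x08,0x3f}
#1 dst[0x07+5] := {0xc2,0x87,0x9c,0xfe,0xb3}
#2 dst[0x0f+2] := {0x9a,0x4d}
#3 dst[0x01+2] := {0x9a,0x4d}
query mem[0x09]=0x9c, mem[0x01]=0x9a, mem[0x14]=0x32

MEM[0x09,0x01,0x14] = 9c 9a 32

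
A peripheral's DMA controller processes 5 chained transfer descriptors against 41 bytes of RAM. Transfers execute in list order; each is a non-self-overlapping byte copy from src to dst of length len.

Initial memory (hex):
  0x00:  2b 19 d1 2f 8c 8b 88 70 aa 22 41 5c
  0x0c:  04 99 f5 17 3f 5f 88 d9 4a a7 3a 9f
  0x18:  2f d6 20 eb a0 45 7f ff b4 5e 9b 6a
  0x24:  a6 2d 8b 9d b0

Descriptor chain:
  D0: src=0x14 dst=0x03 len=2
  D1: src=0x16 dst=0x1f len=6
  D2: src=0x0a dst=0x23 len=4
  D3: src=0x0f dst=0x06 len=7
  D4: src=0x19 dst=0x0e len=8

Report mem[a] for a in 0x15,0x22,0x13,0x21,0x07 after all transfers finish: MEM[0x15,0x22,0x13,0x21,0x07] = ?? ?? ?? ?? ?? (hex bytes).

D0: mem[0x03..0x04] <- [4a a7]
D1: mem[0x1f..0x24] <- [3a 9f 2f d6 20 eb]
D2: mem[0x23..0x26] <- [41 5c 04 99]
D3: mem[0x06..0x0c] <- [17 3f 5f 88 d9 4a a7]
D4: mem[0x0e..0x15] <- [d6 20 eb a0 45 7f 3a 9f]
query mem[0x15]=0x9f, mem[0x22]=0xd6, mem[0x13]=0x7f, mem[0x21]=0x2f, mem[0x07]=0x3f

MEM[0x15,0x22,0x13,0x21,0x07] = 9f d6 7f 2f 3f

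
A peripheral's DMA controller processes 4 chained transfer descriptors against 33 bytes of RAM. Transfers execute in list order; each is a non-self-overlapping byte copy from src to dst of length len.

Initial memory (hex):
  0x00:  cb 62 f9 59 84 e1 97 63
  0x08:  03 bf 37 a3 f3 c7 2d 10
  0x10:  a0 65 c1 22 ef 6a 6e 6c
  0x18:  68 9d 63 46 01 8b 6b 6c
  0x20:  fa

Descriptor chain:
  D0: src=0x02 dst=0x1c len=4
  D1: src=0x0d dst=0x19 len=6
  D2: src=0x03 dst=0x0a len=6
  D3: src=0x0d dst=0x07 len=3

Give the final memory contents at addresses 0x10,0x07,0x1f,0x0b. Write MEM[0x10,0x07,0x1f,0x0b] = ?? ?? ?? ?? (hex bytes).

MEM[0x10,0x07,0x1f,0x0b] = a0 97 e1 84

[0] 0x02->0x1c len=4 : f9 59 84 e1
[1] 0x0d->0x19 len=6 : c7 2d 10 a0 65 c1
[2] 0x03->0x0a len=6 : 59 84 e1 97 63 03
[3] 0x0d->0x07 len=3 : 97 63 03
query mem[0x10]=0xa0, mem[0x07]=0x97, mem[0x1f]=0xe1, mem[0x0b]=0x84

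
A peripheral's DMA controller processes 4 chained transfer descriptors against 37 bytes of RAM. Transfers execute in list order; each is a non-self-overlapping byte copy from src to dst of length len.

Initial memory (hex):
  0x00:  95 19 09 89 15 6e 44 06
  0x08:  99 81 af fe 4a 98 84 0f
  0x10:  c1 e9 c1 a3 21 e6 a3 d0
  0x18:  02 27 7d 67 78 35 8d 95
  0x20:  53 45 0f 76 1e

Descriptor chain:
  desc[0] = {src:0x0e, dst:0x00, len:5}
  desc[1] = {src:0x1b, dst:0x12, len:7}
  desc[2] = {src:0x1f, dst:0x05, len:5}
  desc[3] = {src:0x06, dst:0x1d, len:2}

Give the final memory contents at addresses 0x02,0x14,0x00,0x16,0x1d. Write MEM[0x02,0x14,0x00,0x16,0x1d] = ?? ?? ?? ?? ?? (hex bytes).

MEM[0x02,0x14,0x00,0x16,0x1d] = c1 35 84 95 53

D0: mem[0x00..0x04] <- [84 0f c1 e9 c1]
D1: mem[0x12..0x18] <- [67 78 35 8d 95 53 45]
D2: mem[0x05..0x09] <- [95 53 45 0f 76]
D3: mem[0x1d..0x1e] <- [53 45]
query mem[0x02]=0xc1, mem[0x14]=0x35, mem[0x00]=0x84, mem[0x16]=0x95, mem[0x1d]=0x53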